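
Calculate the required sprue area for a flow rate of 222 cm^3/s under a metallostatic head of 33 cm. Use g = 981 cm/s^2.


Formula: v = sqrt(2*g*h), A = Q/v
Velocity: v = sqrt(2 * 981 * 33) = sqrt(64746) = 254.4524 cm/s
Sprue area: A = Q / v = 222 / 254.4524 = 0.8725 cm^2


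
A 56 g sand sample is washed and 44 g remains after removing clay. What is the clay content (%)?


Formula: Clay% = (W_total - W_washed) / W_total * 100
Clay mass = 56 - 44 = 12 g
Clay% = 12 / 56 * 100 = 21.4286%

Answer: 21.4286%


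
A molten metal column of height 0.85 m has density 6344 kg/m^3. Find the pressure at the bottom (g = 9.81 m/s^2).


Formula: P = rho * g * h
rho * g = 6344 * 9.81 = 62234.64 N/m^3
P = 62234.64 * 0.85 = 52899.4440 Pa

Answer: 52899.4440 Pa


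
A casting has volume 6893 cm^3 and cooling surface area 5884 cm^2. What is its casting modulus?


Formula: Casting Modulus M = V / A
M = 6893 cm^3 / 5884 cm^2 = 1.1715 cm

Final answer: 1.1715 cm


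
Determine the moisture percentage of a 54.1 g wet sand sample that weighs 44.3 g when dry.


Formula: MC = (W_wet - W_dry) / W_wet * 100
Water mass = 54.1 - 44.3 = 9.8 g
MC = 9.8 / 54.1 * 100 = 18.1146%

Answer: 18.1146%


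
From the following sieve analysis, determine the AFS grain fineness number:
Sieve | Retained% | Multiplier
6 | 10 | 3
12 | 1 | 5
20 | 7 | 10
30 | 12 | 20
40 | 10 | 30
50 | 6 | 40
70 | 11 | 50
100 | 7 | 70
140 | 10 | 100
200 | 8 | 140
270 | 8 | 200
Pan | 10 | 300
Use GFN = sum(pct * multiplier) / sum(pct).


Formula: GFN = sum(pct * multiplier) / sum(pct)
sum(pct * multiplier) = 8645
sum(pct) = 100
GFN = 8645 / 100 = 86.45

86.45


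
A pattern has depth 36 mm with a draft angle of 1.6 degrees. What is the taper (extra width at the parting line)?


Formula: taper = depth * tan(draft_angle)
tan(1.6 deg) = 0.0279325
taper = 36 mm * 0.0279325 = 1.0056 mm


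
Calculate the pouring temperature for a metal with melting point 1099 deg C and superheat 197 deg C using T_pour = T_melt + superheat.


Formula: T_pour = T_melt + Superheat
T_pour = 1099 + 197 = 1296 deg C

Answer: 1296 deg C


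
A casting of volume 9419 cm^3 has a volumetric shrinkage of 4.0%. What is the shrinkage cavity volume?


Formula: V_shrink = V_casting * shrinkage_pct / 100
V_shrink = 9419 cm^3 * 4.0 / 100 = 376.7600 cm^3

Final answer: 376.7600 cm^3


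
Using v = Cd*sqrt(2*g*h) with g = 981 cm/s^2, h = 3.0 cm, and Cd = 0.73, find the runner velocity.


Formula: v = Cd * sqrt(2 * g * h)  (Torricelli with discharge coefficient)
2*g*h = 2 * 981 * 3.0 = 5886.0 cm^2/s^2
sqrt(5886.0) = 76.72027 cm/s
v = 0.73 * 76.72027 = 56.0058 cm/s


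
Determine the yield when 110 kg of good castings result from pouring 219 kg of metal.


Formula: Casting Yield = (W_good / W_total) * 100
Yield = (110 kg / 219 kg) * 100 = 50.2283%

50.2283%


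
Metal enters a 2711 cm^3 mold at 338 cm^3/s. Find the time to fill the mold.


Formula: t_fill = V_mold / Q_flow
t = 2711 cm^3 / 338 cm^3/s = 8.0207 s

Answer: 8.0207 s


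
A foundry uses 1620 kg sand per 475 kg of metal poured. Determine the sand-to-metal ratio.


Formula: Sand-to-Metal Ratio = W_sand / W_metal
Ratio = 1620 kg / 475 kg = 3.4105

Final answer: 3.4105


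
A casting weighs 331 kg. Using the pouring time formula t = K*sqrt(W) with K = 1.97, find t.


Formula: t = K * sqrt(W)
sqrt(W) = sqrt(331) = 18.19341
t = 1.97 * 18.19341 = 35.8410 s

Answer: 35.8410 s


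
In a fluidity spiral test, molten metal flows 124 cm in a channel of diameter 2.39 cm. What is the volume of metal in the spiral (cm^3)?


Formula: V = pi * (d/2)^2 * L  (cylinder volume)
Radius = 2.39/2 = 1.195 cm
V = pi * 1.195^2 * 124 = 556.2978 cm^3


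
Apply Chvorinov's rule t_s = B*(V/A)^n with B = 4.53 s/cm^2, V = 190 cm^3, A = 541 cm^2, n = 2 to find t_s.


Formula: t_s = B * (V/A)^n  (Chvorinov's rule, n=2)
Modulus M = V/A = 190/541 = 0.351201 cm
M^2 = 0.351201^2 = 0.123342 cm^2
t_s = 4.53 * 0.123342 = 0.5587 s

Final answer: 0.5587 s


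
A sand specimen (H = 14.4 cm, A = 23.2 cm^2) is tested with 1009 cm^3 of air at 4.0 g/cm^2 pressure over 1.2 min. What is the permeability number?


Formula: Permeability Number P = (V * H) / (p * A * t)
Numerator: V * H = 1009 * 14.4 = 14529.6
Denominator: p * A * t = 4.0 * 23.2 * 1.2 = 111.36
P = 14529.6 / 111.36 = 130.4741

Answer: 130.4741


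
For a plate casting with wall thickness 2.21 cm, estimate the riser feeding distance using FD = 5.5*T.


Formula: FD = 5.5 * T  (riser feeding-distance rule)
FD = 5.5 * 2.21 cm = 12.1550 cm

Answer: 12.1550 cm


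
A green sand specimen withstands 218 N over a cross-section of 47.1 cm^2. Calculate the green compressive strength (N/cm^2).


Formula: Compressive Strength = Force / Area
Strength = 218 N / 47.1 cm^2 = 4.6285 N/cm^2

4.6285 N/cm^2


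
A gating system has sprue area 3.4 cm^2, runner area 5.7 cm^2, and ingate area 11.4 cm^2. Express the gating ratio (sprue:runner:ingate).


Sprue:Runner:Ingate = 1 : 5.7/3.4 : 11.4/3.4 = 1:1.68:3.35


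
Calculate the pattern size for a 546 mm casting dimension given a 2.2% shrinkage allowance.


Formula: L_pattern = L_casting * (1 + shrinkage_rate/100)
Shrinkage factor = 1 + 2.2/100 = 1.022
L_pattern = 546 mm * 1.022 = 558.0120 mm

558.0120 mm


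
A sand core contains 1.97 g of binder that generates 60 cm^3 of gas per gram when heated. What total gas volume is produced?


Formula: V_gas = W_binder * gas_evolution_rate
V = 1.97 g * 60 cm^3/g = 118.2000 cm^3

Final answer: 118.2000 cm^3


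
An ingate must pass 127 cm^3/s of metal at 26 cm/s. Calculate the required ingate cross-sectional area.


Formula: A_ingate = Q / v  (continuity equation)
A = 127 cm^3/s / 26 cm/s = 4.8846 cm^2


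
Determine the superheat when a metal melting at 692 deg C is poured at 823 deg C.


Formula: Superheat = T_pour - T_melt
Superheat = 823 - 692 = 131 deg C


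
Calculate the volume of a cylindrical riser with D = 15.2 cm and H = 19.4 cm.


Formula: V = pi * (D/2)^2 * H  (cylinder volume)
Radius = D/2 = 15.2/2 = 7.6 cm
V = pi * 7.6^2 * 19.4 = 3520.2928 cm^3

Final answer: 3520.2928 cm^3


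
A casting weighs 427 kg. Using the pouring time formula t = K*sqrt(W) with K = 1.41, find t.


Formula: t = K * sqrt(W)
sqrt(W) = sqrt(427) = 20.66398
t = 1.41 * 20.66398 = 29.1362 s

Final answer: 29.1362 s


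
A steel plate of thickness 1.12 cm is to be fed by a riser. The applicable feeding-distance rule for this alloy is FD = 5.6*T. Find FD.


Formula: FD = 5.6 * T  (riser feeding-distance rule)
FD = 5.6 * 1.12 cm = 6.2720 cm

6.2720 cm


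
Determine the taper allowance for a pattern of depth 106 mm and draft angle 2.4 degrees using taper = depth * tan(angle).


Formula: taper = depth * tan(draft_angle)
tan(2.4 deg) = 0.0419124
taper = 106 mm * 0.0419124 = 4.4427 mm

Answer: 4.4427 mm


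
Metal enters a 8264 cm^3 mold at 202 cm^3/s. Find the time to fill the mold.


Formula: t_fill = V_mold / Q_flow
t = 8264 cm^3 / 202 cm^3/s = 40.9109 s

Final answer: 40.9109 s


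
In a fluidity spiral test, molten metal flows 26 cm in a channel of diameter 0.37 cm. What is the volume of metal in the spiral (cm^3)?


Formula: V = pi * (d/2)^2 * L  (cylinder volume)
Radius = 0.37/2 = 0.185 cm
V = pi * 0.185^2 * 26 = 2.7955 cm^3

Final answer: 2.7955 cm^3


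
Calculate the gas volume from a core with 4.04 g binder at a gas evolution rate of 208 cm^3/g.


Formula: V_gas = W_binder * gas_evolution_rate
V = 4.04 g * 208 cm^3/g = 840.3200 cm^3


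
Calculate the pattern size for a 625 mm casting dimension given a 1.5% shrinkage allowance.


Formula: L_pattern = L_casting * (1 + shrinkage_rate/100)
Shrinkage factor = 1 + 1.5/100 = 1.015
L_pattern = 625 mm * 1.015 = 634.3750 mm

Answer: 634.3750 mm


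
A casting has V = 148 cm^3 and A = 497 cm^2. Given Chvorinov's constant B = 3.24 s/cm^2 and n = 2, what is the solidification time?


Formula: t_s = B * (V/A)^n  (Chvorinov's rule, n=2)
Modulus M = V/A = 148/497 = 0.297787 cm
M^2 = 0.297787^2 = 0.088677 cm^2
t_s = 3.24 * 0.088677 = 0.2873 s

Answer: 0.2873 s


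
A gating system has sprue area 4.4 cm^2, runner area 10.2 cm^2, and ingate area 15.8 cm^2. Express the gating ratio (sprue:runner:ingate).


Sprue:Runner:Ingate = 1 : 10.2/4.4 : 15.8/4.4 = 1:2.32:3.59

Answer: 1:2.32:3.59


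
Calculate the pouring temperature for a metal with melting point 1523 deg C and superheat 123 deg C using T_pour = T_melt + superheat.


Formula: T_pour = T_melt + Superheat
T_pour = 1523 + 123 = 1646 deg C

Answer: 1646 deg C


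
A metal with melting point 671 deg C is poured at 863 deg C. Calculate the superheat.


Formula: Superheat = T_pour - T_melt
Superheat = 863 - 671 = 192 deg C

Answer: 192 deg C


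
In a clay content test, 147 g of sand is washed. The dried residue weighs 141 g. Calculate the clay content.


Formula: Clay% = (W_total - W_washed) / W_total * 100
Clay mass = 147 - 141 = 6 g
Clay% = 6 / 147 * 100 = 4.0816%


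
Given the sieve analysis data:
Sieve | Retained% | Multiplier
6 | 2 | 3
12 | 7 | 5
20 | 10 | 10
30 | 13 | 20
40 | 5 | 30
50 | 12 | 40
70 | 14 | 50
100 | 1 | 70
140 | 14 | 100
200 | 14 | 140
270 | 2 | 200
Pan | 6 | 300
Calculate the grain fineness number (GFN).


Formula: GFN = sum(pct * multiplier) / sum(pct)
sum(pct * multiplier) = 7361
sum(pct) = 100
GFN = 7361 / 100 = 73.61

Final answer: 73.61


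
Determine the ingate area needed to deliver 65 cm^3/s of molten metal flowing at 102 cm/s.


Formula: A_ingate = Q / v  (continuity equation)
A = 65 cm^3/s / 102 cm/s = 0.6373 cm^2

0.6373 cm^2


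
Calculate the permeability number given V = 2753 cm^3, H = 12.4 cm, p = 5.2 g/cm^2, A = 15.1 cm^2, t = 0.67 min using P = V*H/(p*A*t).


Formula: Permeability Number P = (V * H) / (p * A * t)
Numerator: V * H = 2753 * 12.4 = 34137.2
Denominator: p * A * t = 5.2 * 15.1 * 0.67 = 52.6084
P = 34137.2 / 52.6084 = 648.8926

Answer: 648.8926


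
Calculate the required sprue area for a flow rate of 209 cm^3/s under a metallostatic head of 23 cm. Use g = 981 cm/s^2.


Formula: v = sqrt(2*g*h), A = Q/v
Velocity: v = sqrt(2 * 981 * 23) = sqrt(45126) = 212.4288 cm/s
Sprue area: A = Q / v = 209 / 212.4288 = 0.9839 cm^2

Answer: 0.9839 cm^2


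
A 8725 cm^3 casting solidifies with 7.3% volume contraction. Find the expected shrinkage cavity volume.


Formula: V_shrink = V_casting * shrinkage_pct / 100
V_shrink = 8725 cm^3 * 7.3 / 100 = 636.9250 cm^3


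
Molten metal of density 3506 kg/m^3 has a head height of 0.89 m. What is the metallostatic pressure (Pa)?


Formula: P = rho * g * h
rho * g = 3506 * 9.81 = 34393.86 N/m^3
P = 34393.86 * 0.89 = 30610.5354 Pa

30610.5354 Pa


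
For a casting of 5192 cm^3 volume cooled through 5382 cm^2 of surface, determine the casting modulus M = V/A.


Formula: Casting Modulus M = V / A
M = 5192 cm^3 / 5382 cm^2 = 0.9647 cm

Answer: 0.9647 cm


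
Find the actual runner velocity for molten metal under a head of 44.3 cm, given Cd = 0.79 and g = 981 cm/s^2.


Formula: v = Cd * sqrt(2 * g * h)  (Torricelli with discharge coefficient)
2*g*h = 2 * 981 * 44.3 = 86916.6 cm^2/s^2
sqrt(86916.6) = 294.81621 cm/s
v = 0.79 * 294.81621 = 232.9048 cm/s


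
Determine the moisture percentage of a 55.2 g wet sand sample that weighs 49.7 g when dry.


Formula: MC = (W_wet - W_dry) / W_wet * 100
Water mass = 55.2 - 49.7 = 5.5 g
MC = 5.5 / 55.2 * 100 = 9.9638%


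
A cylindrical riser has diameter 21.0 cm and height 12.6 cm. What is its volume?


Formula: V = pi * (D/2)^2 * H  (cylinder volume)
Radius = D/2 = 21.0/2 = 10.5 cm
V = pi * 10.5^2 * 12.6 = 4364.1434 cm^3

Answer: 4364.1434 cm^3


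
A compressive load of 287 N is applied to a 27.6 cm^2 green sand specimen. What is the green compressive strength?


Formula: Compressive Strength = Force / Area
Strength = 287 N / 27.6 cm^2 = 10.3986 N/cm^2


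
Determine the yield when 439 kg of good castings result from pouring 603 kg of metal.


Formula: Casting Yield = (W_good / W_total) * 100
Yield = (439 kg / 603 kg) * 100 = 72.8027%

Final answer: 72.8027%


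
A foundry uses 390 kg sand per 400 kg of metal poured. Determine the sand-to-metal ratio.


Formula: Sand-to-Metal Ratio = W_sand / W_metal
Ratio = 390 kg / 400 kg = 0.9750


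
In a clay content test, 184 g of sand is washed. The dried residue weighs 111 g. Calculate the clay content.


Formula: Clay% = (W_total - W_washed) / W_total * 100
Clay mass = 184 - 111 = 73 g
Clay% = 73 / 184 * 100 = 39.6739%

39.6739%


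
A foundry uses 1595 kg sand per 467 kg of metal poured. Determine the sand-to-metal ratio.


Formula: Sand-to-Metal Ratio = W_sand / W_metal
Ratio = 1595 kg / 467 kg = 3.4154


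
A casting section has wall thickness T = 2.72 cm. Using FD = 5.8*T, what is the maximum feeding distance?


Formula: FD = 5.8 * T  (riser feeding-distance rule)
FD = 5.8 * 2.72 cm = 15.7760 cm

Final answer: 15.7760 cm


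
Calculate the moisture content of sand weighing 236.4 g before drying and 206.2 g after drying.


Formula: MC = (W_wet - W_dry) / W_wet * 100
Water mass = 236.4 - 206.2 = 30.2 g
MC = 30.2 / 236.4 * 100 = 12.7750%

Answer: 12.7750%


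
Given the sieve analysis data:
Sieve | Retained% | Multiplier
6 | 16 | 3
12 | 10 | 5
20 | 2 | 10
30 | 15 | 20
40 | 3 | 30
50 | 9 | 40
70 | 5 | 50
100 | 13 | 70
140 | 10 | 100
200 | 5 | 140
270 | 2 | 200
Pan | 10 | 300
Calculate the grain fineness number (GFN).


Formula: GFN = sum(pct * multiplier) / sum(pct)
sum(pct * multiplier) = 7128
sum(pct) = 100
GFN = 7128 / 100 = 71.28

Final answer: 71.28


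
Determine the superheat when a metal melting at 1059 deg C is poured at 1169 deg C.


Formula: Superheat = T_pour - T_melt
Superheat = 1169 - 1059 = 110 deg C


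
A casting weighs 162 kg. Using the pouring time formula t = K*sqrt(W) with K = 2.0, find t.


Formula: t = K * sqrt(W)
sqrt(W) = sqrt(162) = 12.72792
t = 2.0 * 12.72792 = 25.4558 s

25.4558 s


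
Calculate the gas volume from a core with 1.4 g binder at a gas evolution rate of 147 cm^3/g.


Formula: V_gas = W_binder * gas_evolution_rate
V = 1.4 g * 147 cm^3/g = 205.8000 cm^3

Answer: 205.8000 cm^3


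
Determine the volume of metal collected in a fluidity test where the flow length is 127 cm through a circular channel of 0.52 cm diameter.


Formula: V = pi * (d/2)^2 * L  (cylinder volume)
Radius = 0.52/2 = 0.26 cm
V = pi * 0.26^2 * 127 = 26.9712 cm^3

Final answer: 26.9712 cm^3


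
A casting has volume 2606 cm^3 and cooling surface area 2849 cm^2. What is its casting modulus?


Formula: Casting Modulus M = V / A
M = 2606 cm^3 / 2849 cm^2 = 0.9147 cm

0.9147 cm


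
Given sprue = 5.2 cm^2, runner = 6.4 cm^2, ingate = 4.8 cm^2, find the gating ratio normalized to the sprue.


Sprue:Runner:Ingate = 1 : 6.4/5.2 : 4.8/5.2 = 1:1.23:0.92

Answer: 1:1.23:0.92


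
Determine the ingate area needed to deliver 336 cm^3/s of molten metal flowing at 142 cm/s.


Formula: A_ingate = Q / v  (continuity equation)
A = 336 cm^3/s / 142 cm/s = 2.3662 cm^2

2.3662 cm^2


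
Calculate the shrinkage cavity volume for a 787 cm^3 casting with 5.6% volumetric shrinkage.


Formula: V_shrink = V_casting * shrinkage_pct / 100
V_shrink = 787 cm^3 * 5.6 / 100 = 44.0720 cm^3


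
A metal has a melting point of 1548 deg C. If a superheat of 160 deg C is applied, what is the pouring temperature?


Formula: T_pour = T_melt + Superheat
T_pour = 1548 + 160 = 1708 deg C

1708 deg C


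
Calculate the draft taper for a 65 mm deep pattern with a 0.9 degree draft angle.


Formula: taper = depth * tan(draft_angle)
tan(0.9 deg) = 0.0157093
taper = 65 mm * 0.0157093 = 1.0211 mm

Answer: 1.0211 mm


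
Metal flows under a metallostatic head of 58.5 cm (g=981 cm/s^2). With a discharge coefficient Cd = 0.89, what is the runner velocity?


Formula: v = Cd * sqrt(2 * g * h)  (Torricelli with discharge coefficient)
2*g*h = 2 * 981 * 58.5 = 114777.0 cm^2/s^2
sqrt(114777.0) = 338.78754 cm/s
v = 0.89 * 338.78754 = 301.5209 cm/s

Answer: 301.5209 cm/s


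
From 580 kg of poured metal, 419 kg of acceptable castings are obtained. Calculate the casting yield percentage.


Formula: Casting Yield = (W_good / W_total) * 100
Yield = (419 kg / 580 kg) * 100 = 72.2414%

Answer: 72.2414%


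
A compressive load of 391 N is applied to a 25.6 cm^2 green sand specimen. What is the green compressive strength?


Formula: Compressive Strength = Force / Area
Strength = 391 N / 25.6 cm^2 = 15.2734 N/cm^2

15.2734 N/cm^2


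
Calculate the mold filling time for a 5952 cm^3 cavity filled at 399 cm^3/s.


Formula: t_fill = V_mold / Q_flow
t = 5952 cm^3 / 399 cm^3/s = 14.9173 s

Final answer: 14.9173 s


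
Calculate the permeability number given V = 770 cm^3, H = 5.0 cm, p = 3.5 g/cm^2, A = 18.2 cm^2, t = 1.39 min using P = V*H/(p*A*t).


Formula: Permeability Number P = (V * H) / (p * A * t)
Numerator: V * H = 770 * 5.0 = 3850.0
Denominator: p * A * t = 3.5 * 18.2 * 1.39 = 88.543
P = 3850.0 / 88.543 = 43.4817

Answer: 43.4817


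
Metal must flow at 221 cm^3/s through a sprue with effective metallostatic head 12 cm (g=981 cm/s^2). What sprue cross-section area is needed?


Formula: v = sqrt(2*g*h), A = Q/v
Velocity: v = sqrt(2 * 981 * 12) = sqrt(23544) = 153.4405 cm/s
Sprue area: A = Q / v = 221 / 153.4405 = 1.4403 cm^2

Answer: 1.4403 cm^2


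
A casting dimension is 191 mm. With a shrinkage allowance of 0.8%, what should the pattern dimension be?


Formula: L_pattern = L_casting * (1 + shrinkage_rate/100)
Shrinkage factor = 1 + 0.8/100 = 1.008
L_pattern = 191 mm * 1.008 = 192.5280 mm

192.5280 mm


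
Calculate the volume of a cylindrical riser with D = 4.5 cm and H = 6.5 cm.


Formula: V = pi * (D/2)^2 * H  (cylinder volume)
Radius = D/2 = 4.5/2 = 2.25 cm
V = pi * 2.25^2 * 6.5 = 103.3780 cm^3

103.3780 cm^3


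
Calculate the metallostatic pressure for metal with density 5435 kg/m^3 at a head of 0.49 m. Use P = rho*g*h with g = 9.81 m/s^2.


Formula: P = rho * g * h
rho * g = 5435 * 9.81 = 53317.35 N/m^3
P = 53317.35 * 0.49 = 26125.5015 Pa


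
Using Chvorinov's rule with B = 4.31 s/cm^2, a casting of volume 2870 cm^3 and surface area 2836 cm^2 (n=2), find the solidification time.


Formula: t_s = B * (V/A)^n  (Chvorinov's rule, n=2)
Modulus M = V/A = 2870/2836 = 1.011989 cm
M^2 = 1.011989^2 = 1.024122 cm^2
t_s = 4.31 * 1.024122 = 4.4140 s

4.4140 s


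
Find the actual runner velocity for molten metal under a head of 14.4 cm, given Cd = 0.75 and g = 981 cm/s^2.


Formula: v = Cd * sqrt(2 * g * h)  (Torricelli with discharge coefficient)
2*g*h = 2 * 981 * 14.4 = 28252.8 cm^2/s^2
sqrt(28252.8) = 168.08569 cm/s
v = 0.75 * 168.08569 = 126.0643 cm/s

Answer: 126.0643 cm/s


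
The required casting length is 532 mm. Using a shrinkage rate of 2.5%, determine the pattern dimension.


Formula: L_pattern = L_casting * (1 + shrinkage_rate/100)
Shrinkage factor = 1 + 2.5/100 = 1.025
L_pattern = 532 mm * 1.025 = 545.3000 mm

Answer: 545.3000 mm


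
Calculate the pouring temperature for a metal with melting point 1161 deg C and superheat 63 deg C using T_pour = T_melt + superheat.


Formula: T_pour = T_melt + Superheat
T_pour = 1161 + 63 = 1224 deg C

Final answer: 1224 deg C


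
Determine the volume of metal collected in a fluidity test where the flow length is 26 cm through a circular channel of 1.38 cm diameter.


Formula: V = pi * (d/2)^2 * L  (cylinder volume)
Radius = 1.38/2 = 0.69 cm
V = pi * 0.69^2 * 26 = 38.8885 cm^3

Final answer: 38.8885 cm^3


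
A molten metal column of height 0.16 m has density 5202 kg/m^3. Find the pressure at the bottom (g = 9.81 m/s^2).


Formula: P = rho * g * h
rho * g = 5202 * 9.81 = 51031.62 N/m^3
P = 51031.62 * 0.16 = 8165.0592 Pa

Answer: 8165.0592 Pa


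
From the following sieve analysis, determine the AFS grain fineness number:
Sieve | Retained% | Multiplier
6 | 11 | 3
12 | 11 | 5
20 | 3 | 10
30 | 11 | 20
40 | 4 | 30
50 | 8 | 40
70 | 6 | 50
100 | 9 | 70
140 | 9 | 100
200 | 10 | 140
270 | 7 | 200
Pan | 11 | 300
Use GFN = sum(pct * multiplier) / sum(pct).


Formula: GFN = sum(pct * multiplier) / sum(pct)
sum(pct * multiplier) = 8708
sum(pct) = 100
GFN = 8708 / 100 = 87.08

Final answer: 87.08


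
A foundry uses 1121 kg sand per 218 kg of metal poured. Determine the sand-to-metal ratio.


Formula: Sand-to-Metal Ratio = W_sand / W_metal
Ratio = 1121 kg / 218 kg = 5.1422


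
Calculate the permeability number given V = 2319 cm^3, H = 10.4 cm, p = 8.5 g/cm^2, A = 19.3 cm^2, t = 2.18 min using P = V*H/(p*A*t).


Formula: Permeability Number P = (V * H) / (p * A * t)
Numerator: V * H = 2319 * 10.4 = 24117.6
Denominator: p * A * t = 8.5 * 19.3 * 2.18 = 357.629
P = 24117.6 / 357.629 = 67.4375

Final answer: 67.4375


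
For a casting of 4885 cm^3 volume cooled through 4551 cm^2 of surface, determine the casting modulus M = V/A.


Formula: Casting Modulus M = V / A
M = 4885 cm^3 / 4551 cm^2 = 1.0734 cm

Final answer: 1.0734 cm


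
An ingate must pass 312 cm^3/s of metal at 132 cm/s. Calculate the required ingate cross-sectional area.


Formula: A_ingate = Q / v  (continuity equation)
A = 312 cm^3/s / 132 cm/s = 2.3636 cm^2

Answer: 2.3636 cm^2


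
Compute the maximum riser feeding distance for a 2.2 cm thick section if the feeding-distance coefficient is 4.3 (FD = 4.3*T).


Formula: FD = 4.3 * T  (riser feeding-distance rule)
FD = 4.3 * 2.2 cm = 9.4600 cm


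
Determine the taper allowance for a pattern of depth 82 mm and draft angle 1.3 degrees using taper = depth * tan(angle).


Formula: taper = depth * tan(draft_angle)
tan(1.3 deg) = 0.0226932
taper = 82 mm * 0.0226932 = 1.8608 mm

1.8608 mm


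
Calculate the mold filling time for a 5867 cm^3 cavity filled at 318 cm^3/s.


Formula: t_fill = V_mold / Q_flow
t = 5867 cm^3 / 318 cm^3/s = 18.4497 s

Answer: 18.4497 s


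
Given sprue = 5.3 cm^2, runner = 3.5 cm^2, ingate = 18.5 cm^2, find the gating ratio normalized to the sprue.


Sprue:Runner:Ingate = 1 : 3.5/5.3 : 18.5/5.3 = 1:0.66:3.49

1:0.66:3.49


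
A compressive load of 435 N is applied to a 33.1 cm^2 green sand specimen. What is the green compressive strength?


Formula: Compressive Strength = Force / Area
Strength = 435 N / 33.1 cm^2 = 13.1420 N/cm^2

Final answer: 13.1420 N/cm^2


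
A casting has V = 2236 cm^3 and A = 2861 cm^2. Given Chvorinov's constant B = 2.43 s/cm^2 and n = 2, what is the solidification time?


Formula: t_s = B * (V/A)^n  (Chvorinov's rule, n=2)
Modulus M = V/A = 2236/2861 = 0.781545 cm
M^2 = 0.781545^2 = 0.610813 cm^2
t_s = 2.43 * 0.610813 = 1.4843 s

1.4843 s


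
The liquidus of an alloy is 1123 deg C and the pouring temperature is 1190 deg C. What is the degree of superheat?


Formula: Superheat = T_pour - T_melt
Superheat = 1190 - 1123 = 67 deg C


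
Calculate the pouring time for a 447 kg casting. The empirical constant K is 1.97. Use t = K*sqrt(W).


Formula: t = K * sqrt(W)
sqrt(W) = sqrt(447) = 21.14237
t = 1.97 * 21.14237 = 41.6505 s

41.6505 s


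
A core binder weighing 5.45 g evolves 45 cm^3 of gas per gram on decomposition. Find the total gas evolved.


Formula: V_gas = W_binder * gas_evolution_rate
V = 5.45 g * 45 cm^3/g = 245.2500 cm^3

Answer: 245.2500 cm^3


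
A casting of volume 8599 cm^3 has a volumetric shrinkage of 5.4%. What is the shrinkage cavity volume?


Formula: V_shrink = V_casting * shrinkage_pct / 100
V_shrink = 8599 cm^3 * 5.4 / 100 = 464.3460 cm^3

464.3460 cm^3


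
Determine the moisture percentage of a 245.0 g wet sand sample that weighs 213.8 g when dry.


Formula: MC = (W_wet - W_dry) / W_wet * 100
Water mass = 245.0 - 213.8 = 31.2 g
MC = 31.2 / 245.0 * 100 = 12.7347%

Answer: 12.7347%


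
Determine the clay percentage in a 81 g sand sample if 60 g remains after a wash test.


Formula: Clay% = (W_total - W_washed) / W_total * 100
Clay mass = 81 - 60 = 21 g
Clay% = 21 / 81 * 100 = 25.9259%

Final answer: 25.9259%


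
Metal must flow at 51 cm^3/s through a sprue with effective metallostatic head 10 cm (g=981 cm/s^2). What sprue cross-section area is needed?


Formula: v = sqrt(2*g*h), A = Q/v
Velocity: v = sqrt(2 * 981 * 10) = sqrt(19620) = 140.0714 cm/s
Sprue area: A = Q / v = 51 / 140.0714 = 0.3641 cm^2


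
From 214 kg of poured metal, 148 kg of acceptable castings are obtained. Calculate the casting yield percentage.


Formula: Casting Yield = (W_good / W_total) * 100
Yield = (148 kg / 214 kg) * 100 = 69.1589%

Final answer: 69.1589%


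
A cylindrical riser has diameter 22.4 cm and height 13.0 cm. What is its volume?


Formula: V = pi * (D/2)^2 * H  (cylinder volume)
Radius = D/2 = 22.4/2 = 11.2 cm
V = pi * 11.2^2 * 13.0 = 5123.0580 cm^3


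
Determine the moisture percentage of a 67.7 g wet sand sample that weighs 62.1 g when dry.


Formula: MC = (W_wet - W_dry) / W_wet * 100
Water mass = 67.7 - 62.1 = 5.6 g
MC = 5.6 / 67.7 * 100 = 8.2718%

Answer: 8.2718%


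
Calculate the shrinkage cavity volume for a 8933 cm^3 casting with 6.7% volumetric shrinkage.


Formula: V_shrink = V_casting * shrinkage_pct / 100
V_shrink = 8933 cm^3 * 6.7 / 100 = 598.5110 cm^3

598.5110 cm^3


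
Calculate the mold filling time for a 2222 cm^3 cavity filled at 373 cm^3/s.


Formula: t_fill = V_mold / Q_flow
t = 2222 cm^3 / 373 cm^3/s = 5.9571 s


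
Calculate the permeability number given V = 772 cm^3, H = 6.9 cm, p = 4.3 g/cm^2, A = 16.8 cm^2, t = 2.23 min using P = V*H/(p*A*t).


Formula: Permeability Number P = (V * H) / (p * A * t)
Numerator: V * H = 772 * 6.9 = 5326.8
Denominator: p * A * t = 4.3 * 16.8 * 2.23 = 161.0952
P = 5326.8 / 161.0952 = 33.0662

Answer: 33.0662


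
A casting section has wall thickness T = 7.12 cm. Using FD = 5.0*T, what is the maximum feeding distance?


Formula: FD = 5.0 * T  (riser feeding-distance rule)
FD = 5.0 * 7.12 cm = 35.6000 cm

Answer: 35.6000 cm


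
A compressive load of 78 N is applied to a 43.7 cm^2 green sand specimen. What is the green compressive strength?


Formula: Compressive Strength = Force / Area
Strength = 78 N / 43.7 cm^2 = 1.7849 N/cm^2


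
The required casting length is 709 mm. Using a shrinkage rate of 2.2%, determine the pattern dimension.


Formula: L_pattern = L_casting * (1 + shrinkage_rate/100)
Shrinkage factor = 1 + 2.2/100 = 1.022
L_pattern = 709 mm * 1.022 = 724.5980 mm

Answer: 724.5980 mm


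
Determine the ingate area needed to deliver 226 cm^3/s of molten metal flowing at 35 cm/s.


Formula: A_ingate = Q / v  (continuity equation)
A = 226 cm^3/s / 35 cm/s = 6.4571 cm^2

Answer: 6.4571 cm^2


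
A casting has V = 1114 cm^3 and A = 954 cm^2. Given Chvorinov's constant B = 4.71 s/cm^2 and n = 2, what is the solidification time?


Formula: t_s = B * (V/A)^n  (Chvorinov's rule, n=2)
Modulus M = V/A = 1114/954 = 1.167715 cm
M^2 = 1.167715^2 = 1.363558 cm^2
t_s = 4.71 * 1.363558 = 6.4224 s

Answer: 6.4224 s


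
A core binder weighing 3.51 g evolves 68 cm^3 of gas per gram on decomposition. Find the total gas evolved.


Formula: V_gas = W_binder * gas_evolution_rate
V = 3.51 g * 68 cm^3/g = 238.6800 cm^3

Answer: 238.6800 cm^3


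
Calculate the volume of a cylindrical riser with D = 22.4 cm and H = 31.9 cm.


Formula: V = pi * (D/2)^2 * H  (cylinder volume)
Radius = D/2 = 22.4/2 = 11.2 cm
V = pi * 11.2^2 * 31.9 = 12571.1961 cm^3

Final answer: 12571.1961 cm^3


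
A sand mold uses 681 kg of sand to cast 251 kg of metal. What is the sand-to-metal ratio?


Formula: Sand-to-Metal Ratio = W_sand / W_metal
Ratio = 681 kg / 251 kg = 2.7131


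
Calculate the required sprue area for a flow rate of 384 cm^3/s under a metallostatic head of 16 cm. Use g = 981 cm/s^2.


Formula: v = sqrt(2*g*h), A = Q/v
Velocity: v = sqrt(2 * 981 * 16) = sqrt(31392) = 177.1779 cm/s
Sprue area: A = Q / v = 384 / 177.1779 = 2.1673 cm^2

2.1673 cm^2


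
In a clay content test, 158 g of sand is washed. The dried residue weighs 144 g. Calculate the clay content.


Formula: Clay% = (W_total - W_washed) / W_total * 100
Clay mass = 158 - 144 = 14 g
Clay% = 14 / 158 * 100 = 8.8608%


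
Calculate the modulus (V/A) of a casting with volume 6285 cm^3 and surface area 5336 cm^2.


Formula: Casting Modulus M = V / A
M = 6285 cm^3 / 5336 cm^2 = 1.1778 cm

Answer: 1.1778 cm


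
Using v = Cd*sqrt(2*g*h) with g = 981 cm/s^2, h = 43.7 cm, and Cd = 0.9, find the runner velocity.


Formula: v = Cd * sqrt(2 * g * h)  (Torricelli with discharge coefficient)
2*g*h = 2 * 981 * 43.7 = 85739.4 cm^2/s^2
sqrt(85739.4) = 292.81291 cm/s
v = 0.9 * 292.81291 = 263.5316 cm/s

Final answer: 263.5316 cm/s


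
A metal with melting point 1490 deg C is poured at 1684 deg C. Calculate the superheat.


Formula: Superheat = T_pour - T_melt
Superheat = 1684 - 1490 = 194 deg C

Final answer: 194 deg C


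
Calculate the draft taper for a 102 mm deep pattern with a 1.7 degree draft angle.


Formula: taper = depth * tan(draft_angle)
tan(1.7 deg) = 0.0296793
taper = 102 mm * 0.0296793 = 3.0273 mm


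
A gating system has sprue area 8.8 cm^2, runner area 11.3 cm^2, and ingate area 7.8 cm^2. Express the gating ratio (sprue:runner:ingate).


Sprue:Runner:Ingate = 1 : 11.3/8.8 : 7.8/8.8 = 1:1.28:0.89


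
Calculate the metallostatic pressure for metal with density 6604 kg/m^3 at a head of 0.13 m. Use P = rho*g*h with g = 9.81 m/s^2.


Formula: P = rho * g * h
rho * g = 6604 * 9.81 = 64785.24 N/m^3
P = 64785.24 * 0.13 = 8422.0812 Pa

Final answer: 8422.0812 Pa


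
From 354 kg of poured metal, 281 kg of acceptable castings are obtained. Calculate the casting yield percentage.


Formula: Casting Yield = (W_good / W_total) * 100
Yield = (281 kg / 354 kg) * 100 = 79.3785%

Answer: 79.3785%


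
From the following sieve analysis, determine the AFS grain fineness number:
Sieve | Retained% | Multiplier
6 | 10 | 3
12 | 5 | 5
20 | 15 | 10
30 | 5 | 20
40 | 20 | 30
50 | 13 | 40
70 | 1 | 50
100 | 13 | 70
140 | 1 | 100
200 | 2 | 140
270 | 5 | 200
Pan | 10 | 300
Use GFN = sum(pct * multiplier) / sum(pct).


Formula: GFN = sum(pct * multiplier) / sum(pct)
sum(pct * multiplier) = 6765
sum(pct) = 100
GFN = 6765 / 100 = 67.65

Final answer: 67.65


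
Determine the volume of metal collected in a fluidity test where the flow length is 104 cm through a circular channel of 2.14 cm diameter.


Formula: V = pi * (d/2)^2 * L  (cylinder volume)
Radius = 2.14/2 = 1.07 cm
V = pi * 1.07^2 * 104 = 374.0682 cm^3

Final answer: 374.0682 cm^3


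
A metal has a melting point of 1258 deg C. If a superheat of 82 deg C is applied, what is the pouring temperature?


Formula: T_pour = T_melt + Superheat
T_pour = 1258 + 82 = 1340 deg C

1340 deg C


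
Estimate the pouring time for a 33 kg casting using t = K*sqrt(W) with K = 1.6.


Formula: t = K * sqrt(W)
sqrt(W) = sqrt(33) = 5.74456
t = 1.6 * 5.74456 = 9.1913 s


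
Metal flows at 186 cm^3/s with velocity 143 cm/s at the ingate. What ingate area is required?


Formula: A_ingate = Q / v  (continuity equation)
A = 186 cm^3/s / 143 cm/s = 1.3007 cm^2

Final answer: 1.3007 cm^2


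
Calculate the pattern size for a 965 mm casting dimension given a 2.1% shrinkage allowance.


Formula: L_pattern = L_casting * (1 + shrinkage_rate/100)
Shrinkage factor = 1 + 2.1/100 = 1.021
L_pattern = 965 mm * 1.021 = 985.2650 mm


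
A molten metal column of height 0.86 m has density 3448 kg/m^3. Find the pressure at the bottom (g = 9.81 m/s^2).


Formula: P = rho * g * h
rho * g = 3448 * 9.81 = 33824.88 N/m^3
P = 33824.88 * 0.86 = 29089.3968 Pa

Answer: 29089.3968 Pa


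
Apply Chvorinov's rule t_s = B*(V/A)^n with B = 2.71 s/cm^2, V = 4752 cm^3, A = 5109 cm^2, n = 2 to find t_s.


Formula: t_s = B * (V/A)^n  (Chvorinov's rule, n=2)
Modulus M = V/A = 4752/5109 = 0.930123 cm
M^2 = 0.930123^2 = 0.865129 cm^2
t_s = 2.71 * 0.865129 = 2.3445 s


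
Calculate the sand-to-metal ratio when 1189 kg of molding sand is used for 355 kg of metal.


Formula: Sand-to-Metal Ratio = W_sand / W_metal
Ratio = 1189 kg / 355 kg = 3.3493

Final answer: 3.3493


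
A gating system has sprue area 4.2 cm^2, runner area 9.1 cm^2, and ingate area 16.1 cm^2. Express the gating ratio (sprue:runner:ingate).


Sprue:Runner:Ingate = 1 : 9.1/4.2 : 16.1/4.2 = 1:2.17:3.83

Final answer: 1:2.17:3.83


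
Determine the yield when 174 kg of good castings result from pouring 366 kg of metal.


Formula: Casting Yield = (W_good / W_total) * 100
Yield = (174 kg / 366 kg) * 100 = 47.5410%


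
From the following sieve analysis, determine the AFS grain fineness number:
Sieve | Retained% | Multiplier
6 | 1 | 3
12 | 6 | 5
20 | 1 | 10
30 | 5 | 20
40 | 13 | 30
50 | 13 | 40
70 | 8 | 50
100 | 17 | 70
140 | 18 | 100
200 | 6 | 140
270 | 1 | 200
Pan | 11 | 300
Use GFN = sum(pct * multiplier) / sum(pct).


Formula: GFN = sum(pct * multiplier) / sum(pct)
sum(pct * multiplier) = 8783
sum(pct) = 100
GFN = 8783 / 100 = 87.83


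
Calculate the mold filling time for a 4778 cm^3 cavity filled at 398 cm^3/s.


Formula: t_fill = V_mold / Q_flow
t = 4778 cm^3 / 398 cm^3/s = 12.0050 s

Final answer: 12.0050 s


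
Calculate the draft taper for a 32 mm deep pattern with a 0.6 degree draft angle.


Formula: taper = depth * tan(draft_angle)
tan(0.6 deg) = 0.0104724
taper = 32 mm * 0.0104724 = 0.3351 mm


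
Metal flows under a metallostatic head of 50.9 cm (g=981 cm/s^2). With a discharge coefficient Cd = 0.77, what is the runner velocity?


Formula: v = Cd * sqrt(2 * g * h)  (Torricelli with discharge coefficient)
2*g*h = 2 * 981 * 50.9 = 99865.8 cm^2/s^2
sqrt(99865.8) = 316.01551 cm/s
v = 0.77 * 316.01551 = 243.3319 cm/s

Final answer: 243.3319 cm/s


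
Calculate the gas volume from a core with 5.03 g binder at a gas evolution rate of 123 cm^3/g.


Formula: V_gas = W_binder * gas_evolution_rate
V = 5.03 g * 123 cm^3/g = 618.6900 cm^3

Final answer: 618.6900 cm^3


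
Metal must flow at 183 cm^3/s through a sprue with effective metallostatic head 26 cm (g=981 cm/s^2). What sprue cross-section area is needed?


Formula: v = sqrt(2*g*h), A = Q/v
Velocity: v = sqrt(2 * 981 * 26) = sqrt(51012) = 225.8584 cm/s
Sprue area: A = Q / v = 183 / 225.8584 = 0.8102 cm^2

Answer: 0.8102 cm^2


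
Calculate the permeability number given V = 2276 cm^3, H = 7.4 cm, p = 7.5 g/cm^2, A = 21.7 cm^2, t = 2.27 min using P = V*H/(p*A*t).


Formula: Permeability Number P = (V * H) / (p * A * t)
Numerator: V * H = 2276 * 7.4 = 16842.4
Denominator: p * A * t = 7.5 * 21.7 * 2.27 = 369.4425
P = 16842.4 / 369.4425 = 45.5887


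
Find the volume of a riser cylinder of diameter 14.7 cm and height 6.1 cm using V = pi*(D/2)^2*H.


Formula: V = pi * (D/2)^2 * H  (cylinder volume)
Radius = D/2 = 14.7/2 = 7.35 cm
V = pi * 7.35^2 * 6.1 = 1035.2718 cm^3

Final answer: 1035.2718 cm^3


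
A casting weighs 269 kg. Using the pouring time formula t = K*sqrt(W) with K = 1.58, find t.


Formula: t = K * sqrt(W)
sqrt(W) = sqrt(269) = 16.40122
t = 1.58 * 16.40122 = 25.9139 s

Answer: 25.9139 s


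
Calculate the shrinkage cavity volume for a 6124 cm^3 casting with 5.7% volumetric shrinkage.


Formula: V_shrink = V_casting * shrinkage_pct / 100
V_shrink = 6124 cm^3 * 5.7 / 100 = 349.0680 cm^3

Answer: 349.0680 cm^3


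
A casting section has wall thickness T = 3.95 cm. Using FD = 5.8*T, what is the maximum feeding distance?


Formula: FD = 5.8 * T  (riser feeding-distance rule)
FD = 5.8 * 3.95 cm = 22.9100 cm

Answer: 22.9100 cm


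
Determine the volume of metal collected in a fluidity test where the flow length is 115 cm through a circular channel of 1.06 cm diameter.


Formula: V = pi * (d/2)^2 * L  (cylinder volume)
Radius = 1.06/2 = 0.53 cm
V = pi * 0.53^2 * 115 = 101.4844 cm^3

Answer: 101.4844 cm^3


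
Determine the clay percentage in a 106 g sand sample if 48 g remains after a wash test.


Formula: Clay% = (W_total - W_washed) / W_total * 100
Clay mass = 106 - 48 = 58 g
Clay% = 58 / 106 * 100 = 54.7170%

54.7170%


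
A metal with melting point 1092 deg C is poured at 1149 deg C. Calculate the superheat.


Formula: Superheat = T_pour - T_melt
Superheat = 1149 - 1092 = 57 deg C

57 deg C


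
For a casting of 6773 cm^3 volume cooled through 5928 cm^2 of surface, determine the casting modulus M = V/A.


Formula: Casting Modulus M = V / A
M = 6773 cm^3 / 5928 cm^2 = 1.1425 cm

Answer: 1.1425 cm


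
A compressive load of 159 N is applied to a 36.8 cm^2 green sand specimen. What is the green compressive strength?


Formula: Compressive Strength = Force / Area
Strength = 159 N / 36.8 cm^2 = 4.3207 N/cm^2


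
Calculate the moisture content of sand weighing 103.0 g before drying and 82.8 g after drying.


Formula: MC = (W_wet - W_dry) / W_wet * 100
Water mass = 103.0 - 82.8 = 20.2 g
MC = 20.2 / 103.0 * 100 = 19.6117%

19.6117%


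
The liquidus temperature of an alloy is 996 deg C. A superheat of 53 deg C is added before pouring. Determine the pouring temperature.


Formula: T_pour = T_melt + Superheat
T_pour = 996 + 53 = 1049 deg C

1049 deg C


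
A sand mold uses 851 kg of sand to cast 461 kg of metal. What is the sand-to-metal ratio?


Formula: Sand-to-Metal Ratio = W_sand / W_metal
Ratio = 851 kg / 461 kg = 1.8460


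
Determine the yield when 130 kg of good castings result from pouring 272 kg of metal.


Formula: Casting Yield = (W_good / W_total) * 100
Yield = (130 kg / 272 kg) * 100 = 47.7941%

Answer: 47.7941%


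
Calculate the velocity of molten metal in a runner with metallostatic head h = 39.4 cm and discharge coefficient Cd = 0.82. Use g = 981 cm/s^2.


Formula: v = Cd * sqrt(2 * g * h)  (Torricelli with discharge coefficient)
2*g*h = 2 * 981 * 39.4 = 77302.8 cm^2/s^2
sqrt(77302.8) = 278.03381 cm/s
v = 0.82 * 278.03381 = 227.9877 cm/s

Answer: 227.9877 cm/s


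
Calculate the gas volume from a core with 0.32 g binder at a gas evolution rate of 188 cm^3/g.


Formula: V_gas = W_binder * gas_evolution_rate
V = 0.32 g * 188 cm^3/g = 60.1600 cm^3


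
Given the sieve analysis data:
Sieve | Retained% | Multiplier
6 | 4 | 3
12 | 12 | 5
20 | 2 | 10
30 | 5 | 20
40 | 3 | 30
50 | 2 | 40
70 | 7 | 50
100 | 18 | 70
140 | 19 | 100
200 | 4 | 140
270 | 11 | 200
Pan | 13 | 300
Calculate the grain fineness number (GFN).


Formula: GFN = sum(pct * multiplier) / sum(pct)
sum(pct * multiplier) = 10532
sum(pct) = 100
GFN = 10532 / 100 = 105.32

105.32


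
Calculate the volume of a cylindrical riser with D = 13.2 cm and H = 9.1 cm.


Formula: V = pi * (D/2)^2 * H  (cylinder volume)
Radius = D/2 = 13.2/2 = 6.6 cm
V = pi * 6.6^2 * 9.1 = 1245.3148 cm^3

1245.3148 cm^3


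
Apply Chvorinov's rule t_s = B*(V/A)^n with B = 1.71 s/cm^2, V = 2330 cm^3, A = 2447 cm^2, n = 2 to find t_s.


Formula: t_s = B * (V/A)^n  (Chvorinov's rule, n=2)
Modulus M = V/A = 2330/2447 = 0.952186 cm
M^2 = 0.952186^2 = 0.906658 cm^2
t_s = 1.71 * 0.906658 = 1.5504 s


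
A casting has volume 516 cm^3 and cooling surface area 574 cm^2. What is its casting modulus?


Formula: Casting Modulus M = V / A
M = 516 cm^3 / 574 cm^2 = 0.8990 cm

0.8990 cm


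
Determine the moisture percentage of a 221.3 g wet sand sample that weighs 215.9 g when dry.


Formula: MC = (W_wet - W_dry) / W_wet * 100
Water mass = 221.3 - 215.9 = 5.4 g
MC = 5.4 / 221.3 * 100 = 2.4401%

Answer: 2.4401%


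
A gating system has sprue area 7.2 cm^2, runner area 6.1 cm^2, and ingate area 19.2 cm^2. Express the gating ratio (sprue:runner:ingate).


Sprue:Runner:Ingate = 1 : 6.1/7.2 : 19.2/7.2 = 1:0.85:2.67


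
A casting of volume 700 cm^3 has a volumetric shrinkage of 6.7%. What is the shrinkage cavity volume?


Formula: V_shrink = V_casting * shrinkage_pct / 100
V_shrink = 700 cm^3 * 6.7 / 100 = 46.9000 cm^3
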